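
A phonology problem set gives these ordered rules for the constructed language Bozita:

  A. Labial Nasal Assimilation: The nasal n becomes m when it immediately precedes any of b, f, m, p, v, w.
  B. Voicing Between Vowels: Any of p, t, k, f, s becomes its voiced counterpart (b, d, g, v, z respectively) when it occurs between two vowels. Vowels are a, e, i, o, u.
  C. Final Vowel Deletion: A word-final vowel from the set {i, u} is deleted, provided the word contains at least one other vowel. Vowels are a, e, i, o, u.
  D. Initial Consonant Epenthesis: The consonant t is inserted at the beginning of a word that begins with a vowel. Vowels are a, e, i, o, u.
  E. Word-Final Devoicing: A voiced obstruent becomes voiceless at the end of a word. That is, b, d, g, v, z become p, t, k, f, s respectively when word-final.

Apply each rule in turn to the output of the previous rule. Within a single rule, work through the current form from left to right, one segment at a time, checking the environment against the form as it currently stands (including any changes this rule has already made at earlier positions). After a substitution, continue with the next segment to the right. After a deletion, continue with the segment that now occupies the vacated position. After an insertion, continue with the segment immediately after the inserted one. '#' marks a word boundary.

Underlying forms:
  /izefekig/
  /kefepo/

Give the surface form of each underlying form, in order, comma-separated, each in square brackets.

[tizevegik], [kevebo]

/izefekig/:
  A Labial Nasal Assimilation: no change — [izefekig]
  B Voicing Between Vowels: [izefekig] → [izevegig]
  C Final Vowel Deletion: no change — [izevegig]
  D Initial Consonant Epenthesis: [izevegig] → [tizevegig]
  E Word-Final Devoicing: [tizevegig] → [tizevegik]
/kefepo/:
  A Labial Nasal Assimilation: no change — [kefepo]
  B Voicing Between Vowels: [kefepo] → [kevebo]
  C Final Vowel Deletion: no change — [kevebo]
  D Initial Consonant Epenthesis: no change — [kevebo]
  E Word-Final Devoicing: no change — [kevebo]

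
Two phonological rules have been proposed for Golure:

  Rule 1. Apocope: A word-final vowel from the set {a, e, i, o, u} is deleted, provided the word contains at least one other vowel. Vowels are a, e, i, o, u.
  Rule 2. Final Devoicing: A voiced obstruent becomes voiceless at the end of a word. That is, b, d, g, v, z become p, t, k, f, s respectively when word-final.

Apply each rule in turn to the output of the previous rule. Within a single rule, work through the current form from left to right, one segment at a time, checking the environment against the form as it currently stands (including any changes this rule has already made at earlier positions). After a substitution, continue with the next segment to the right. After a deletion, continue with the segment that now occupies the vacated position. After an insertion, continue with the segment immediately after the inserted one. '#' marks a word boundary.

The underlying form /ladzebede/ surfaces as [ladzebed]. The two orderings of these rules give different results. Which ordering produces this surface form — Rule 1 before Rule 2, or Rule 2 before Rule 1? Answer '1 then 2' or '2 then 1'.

Order 1 then 2:
  1 Apocope: [ladzebede] → [ladzebed]
  2 Final Devoicing: [ladzebed] → [ladzebet]
  result: [ladzebet]
Order 2 then 1:
  2 Final Devoicing: no change — [ladzebede]
  1 Apocope: [ladzebede] → [ladzebed]
  result: [ladzebed]

2 then 1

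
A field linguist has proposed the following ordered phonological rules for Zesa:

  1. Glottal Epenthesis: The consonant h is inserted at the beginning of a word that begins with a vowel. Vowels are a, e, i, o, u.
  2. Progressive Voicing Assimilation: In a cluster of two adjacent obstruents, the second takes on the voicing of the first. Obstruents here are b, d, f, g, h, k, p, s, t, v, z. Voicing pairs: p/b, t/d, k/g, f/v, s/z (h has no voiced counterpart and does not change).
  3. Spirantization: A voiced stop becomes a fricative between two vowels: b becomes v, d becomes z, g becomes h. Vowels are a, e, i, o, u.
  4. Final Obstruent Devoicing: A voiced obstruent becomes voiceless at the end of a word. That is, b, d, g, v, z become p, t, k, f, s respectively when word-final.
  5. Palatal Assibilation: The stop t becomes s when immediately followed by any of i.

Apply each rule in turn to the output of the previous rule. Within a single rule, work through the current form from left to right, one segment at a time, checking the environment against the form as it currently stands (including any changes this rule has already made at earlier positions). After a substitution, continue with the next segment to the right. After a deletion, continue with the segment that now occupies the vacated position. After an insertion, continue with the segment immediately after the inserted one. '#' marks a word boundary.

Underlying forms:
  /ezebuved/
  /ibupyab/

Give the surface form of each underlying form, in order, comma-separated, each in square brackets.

[hezevuvet], [hivupyap]

/ezebuved/:
  1 Glottal Epenthesis: [ezebuved] → [hezebuved]
  2 Progressive Voicing Assimilation: no change — [hezebuved]
  3 Spirantization: [hezebuved] → [hezevuved]
  4 Final Obstruent Devoicing: [hezevuved] → [hezevuvet]
  5 Palatal Assibilation: no change — [hezevuvet]
/ibupyab/:
  1 Glottal Epenthesis: [ibupyab] → [hibupyab]
  2 Progressive Voicing Assimilation: no change — [hibupyab]
  3 Spirantization: [hibupyab] → [hivupyab]
  4 Final Obstruent Devoicing: [hivupyab] → [hivupyap]
  5 Palatal Assibilation: no change — [hivupyap]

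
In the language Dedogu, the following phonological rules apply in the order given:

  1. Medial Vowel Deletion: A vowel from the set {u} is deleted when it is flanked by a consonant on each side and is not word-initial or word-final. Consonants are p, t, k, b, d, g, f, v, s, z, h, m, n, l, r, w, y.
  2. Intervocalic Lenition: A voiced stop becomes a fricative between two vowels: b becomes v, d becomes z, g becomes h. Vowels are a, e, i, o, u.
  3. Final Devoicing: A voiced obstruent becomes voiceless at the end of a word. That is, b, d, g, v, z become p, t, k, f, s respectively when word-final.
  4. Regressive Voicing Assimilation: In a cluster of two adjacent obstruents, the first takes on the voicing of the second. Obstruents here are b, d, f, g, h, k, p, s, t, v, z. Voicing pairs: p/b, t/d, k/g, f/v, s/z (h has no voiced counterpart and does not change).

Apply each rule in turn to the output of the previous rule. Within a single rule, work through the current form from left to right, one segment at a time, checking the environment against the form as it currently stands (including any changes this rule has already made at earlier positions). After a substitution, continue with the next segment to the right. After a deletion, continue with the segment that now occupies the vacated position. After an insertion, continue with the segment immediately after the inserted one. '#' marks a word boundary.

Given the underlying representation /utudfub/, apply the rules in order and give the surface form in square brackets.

[udtfp]

1 Medial Vowel Deletion: [utudfub] → [utdfb]
2 Intervocalic Lenition: no change — [utdfb]
3 Final Devoicing: [utdfb] → [utdfp]
4 Regressive Voicing Assimilation: [utdfp] → [udtfp]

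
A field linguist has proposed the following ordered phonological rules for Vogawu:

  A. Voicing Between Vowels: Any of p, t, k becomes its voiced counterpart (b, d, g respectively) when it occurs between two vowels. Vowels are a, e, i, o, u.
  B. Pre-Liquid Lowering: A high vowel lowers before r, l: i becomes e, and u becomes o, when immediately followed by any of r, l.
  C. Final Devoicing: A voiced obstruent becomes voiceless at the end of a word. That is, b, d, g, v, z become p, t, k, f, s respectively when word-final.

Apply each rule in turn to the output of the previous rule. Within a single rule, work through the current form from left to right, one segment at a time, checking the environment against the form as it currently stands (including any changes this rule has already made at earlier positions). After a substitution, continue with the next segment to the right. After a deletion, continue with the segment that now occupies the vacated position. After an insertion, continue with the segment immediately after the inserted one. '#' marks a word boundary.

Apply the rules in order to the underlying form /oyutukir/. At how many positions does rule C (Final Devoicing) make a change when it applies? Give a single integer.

0

A Voicing Between Vowels: [oyutukir] → [oyudugir]
B Pre-Liquid Lowering: [oyudugir] → [oyuduger]
C Final Devoicing: no change — [oyuduger]
Rule C changed 0 position(s).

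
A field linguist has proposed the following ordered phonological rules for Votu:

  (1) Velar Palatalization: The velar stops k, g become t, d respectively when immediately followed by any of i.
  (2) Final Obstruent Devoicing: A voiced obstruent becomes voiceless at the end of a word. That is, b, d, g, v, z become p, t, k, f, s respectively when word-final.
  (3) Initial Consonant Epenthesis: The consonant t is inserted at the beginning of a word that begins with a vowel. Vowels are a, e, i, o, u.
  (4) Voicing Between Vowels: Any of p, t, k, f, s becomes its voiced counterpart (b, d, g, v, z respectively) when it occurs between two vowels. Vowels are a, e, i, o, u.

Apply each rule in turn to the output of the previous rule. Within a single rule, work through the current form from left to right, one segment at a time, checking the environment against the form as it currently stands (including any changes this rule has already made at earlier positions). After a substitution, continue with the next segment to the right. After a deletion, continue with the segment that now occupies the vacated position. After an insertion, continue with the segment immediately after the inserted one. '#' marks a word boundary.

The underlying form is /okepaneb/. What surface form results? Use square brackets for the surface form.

[togebanep]

(1) Velar Palatalization: no change — [okepaneb]
(2) Final Obstruent Devoicing: [okepaneb] → [okepanep]
(3) Initial Consonant Epenthesis: [okepanep] → [tokepanep]
(4) Voicing Between Vowels: [tokepanep] → [togebanep]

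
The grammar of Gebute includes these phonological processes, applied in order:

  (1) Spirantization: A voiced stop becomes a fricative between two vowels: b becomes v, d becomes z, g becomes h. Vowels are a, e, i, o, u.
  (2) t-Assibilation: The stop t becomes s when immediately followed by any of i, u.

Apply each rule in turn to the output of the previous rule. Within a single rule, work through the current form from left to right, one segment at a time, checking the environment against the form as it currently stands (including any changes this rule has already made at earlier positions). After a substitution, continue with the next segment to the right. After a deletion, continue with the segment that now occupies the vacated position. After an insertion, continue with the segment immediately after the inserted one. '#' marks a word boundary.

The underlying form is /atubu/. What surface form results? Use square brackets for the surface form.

[asuvu]

(1) Spirantization: [atubu] → [atuvu]
(2) t-Assibilation: [atuvu] → [asuvu]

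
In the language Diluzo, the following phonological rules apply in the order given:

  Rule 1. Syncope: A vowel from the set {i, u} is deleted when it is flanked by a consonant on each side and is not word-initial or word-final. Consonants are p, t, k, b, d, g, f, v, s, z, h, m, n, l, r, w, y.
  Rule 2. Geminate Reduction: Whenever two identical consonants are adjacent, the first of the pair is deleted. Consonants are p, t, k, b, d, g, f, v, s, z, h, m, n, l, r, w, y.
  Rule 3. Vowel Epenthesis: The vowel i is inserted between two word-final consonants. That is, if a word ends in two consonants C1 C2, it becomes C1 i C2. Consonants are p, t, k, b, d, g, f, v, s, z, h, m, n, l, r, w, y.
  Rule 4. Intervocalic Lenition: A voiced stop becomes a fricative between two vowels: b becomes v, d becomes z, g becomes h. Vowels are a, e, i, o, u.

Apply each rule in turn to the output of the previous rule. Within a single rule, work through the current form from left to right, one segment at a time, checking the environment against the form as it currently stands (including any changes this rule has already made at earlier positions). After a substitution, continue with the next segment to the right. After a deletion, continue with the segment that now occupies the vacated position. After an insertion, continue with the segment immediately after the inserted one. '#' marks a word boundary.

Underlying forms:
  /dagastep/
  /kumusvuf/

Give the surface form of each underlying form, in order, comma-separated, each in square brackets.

[dahastep], [kmsvif]

/dagastep/:
  Rule 1 Syncope: no change — [dagastep]
  Rule 2 Geminate Reduction: no change — [dagastep]
  Rule 3 Vowel Epenthesis: no change — [dagastep]
  Rule 4 Intervocalic Lenition: [dagastep] → [dahastep]
/kumusvuf/:
  Rule 1 Syncope: [kumusvuf] → [kmsvf]
  Rule 2 Geminate Reduction: no change — [kmsvf]
  Rule 3 Vowel Epenthesis: [kmsvf] → [kmsvif]
  Rule 4 Intervocalic Lenition: no change — [kmsvif]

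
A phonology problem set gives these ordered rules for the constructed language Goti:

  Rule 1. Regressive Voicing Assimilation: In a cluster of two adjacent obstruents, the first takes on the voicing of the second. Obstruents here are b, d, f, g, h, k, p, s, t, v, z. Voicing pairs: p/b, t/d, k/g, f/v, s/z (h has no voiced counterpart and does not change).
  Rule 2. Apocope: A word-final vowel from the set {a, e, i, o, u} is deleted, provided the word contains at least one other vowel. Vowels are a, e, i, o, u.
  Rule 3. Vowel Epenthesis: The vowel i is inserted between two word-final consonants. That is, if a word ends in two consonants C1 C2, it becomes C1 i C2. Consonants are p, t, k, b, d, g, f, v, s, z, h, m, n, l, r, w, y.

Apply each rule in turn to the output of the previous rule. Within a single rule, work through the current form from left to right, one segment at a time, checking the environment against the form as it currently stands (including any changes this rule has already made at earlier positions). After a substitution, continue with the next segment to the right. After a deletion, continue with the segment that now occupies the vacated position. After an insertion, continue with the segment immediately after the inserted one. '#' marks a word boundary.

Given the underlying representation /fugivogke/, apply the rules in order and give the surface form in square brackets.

Rule 1 Regressive Voicing Assimilation: [fugivogke] → [fugivokke]
Rule 2 Apocope: [fugivokke] → [fugivokk]
Rule 3 Vowel Epenthesis: [fugivokk] → [fugivokik]

[fugivokik]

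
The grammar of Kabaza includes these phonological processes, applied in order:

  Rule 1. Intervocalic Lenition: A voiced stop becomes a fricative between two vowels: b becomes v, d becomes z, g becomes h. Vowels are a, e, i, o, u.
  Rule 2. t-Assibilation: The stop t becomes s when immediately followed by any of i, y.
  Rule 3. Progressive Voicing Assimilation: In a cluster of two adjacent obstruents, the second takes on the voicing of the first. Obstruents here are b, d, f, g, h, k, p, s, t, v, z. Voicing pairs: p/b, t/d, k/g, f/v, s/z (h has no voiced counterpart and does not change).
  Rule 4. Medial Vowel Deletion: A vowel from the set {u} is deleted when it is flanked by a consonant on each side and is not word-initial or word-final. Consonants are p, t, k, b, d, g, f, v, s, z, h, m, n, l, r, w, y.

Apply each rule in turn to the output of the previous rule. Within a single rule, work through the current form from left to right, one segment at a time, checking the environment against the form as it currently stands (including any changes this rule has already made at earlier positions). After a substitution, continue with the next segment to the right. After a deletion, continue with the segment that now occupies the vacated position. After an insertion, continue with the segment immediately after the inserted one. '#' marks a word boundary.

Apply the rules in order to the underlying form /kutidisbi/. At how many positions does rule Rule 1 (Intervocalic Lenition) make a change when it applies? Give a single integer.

1

Rule 1 Intervocalic Lenition: [kutidisbi] → [kutizisbi]
Rule 2 t-Assibilation: [kutizisbi] → [kusizisbi]
Rule 3 Progressive Voicing Assimilation: [kusizisbi] → [kusizispi]
Rule 4 Medial Vowel Deletion: [kusizispi] → [ksizispi]
Rule Rule 1 changed 1 position(s).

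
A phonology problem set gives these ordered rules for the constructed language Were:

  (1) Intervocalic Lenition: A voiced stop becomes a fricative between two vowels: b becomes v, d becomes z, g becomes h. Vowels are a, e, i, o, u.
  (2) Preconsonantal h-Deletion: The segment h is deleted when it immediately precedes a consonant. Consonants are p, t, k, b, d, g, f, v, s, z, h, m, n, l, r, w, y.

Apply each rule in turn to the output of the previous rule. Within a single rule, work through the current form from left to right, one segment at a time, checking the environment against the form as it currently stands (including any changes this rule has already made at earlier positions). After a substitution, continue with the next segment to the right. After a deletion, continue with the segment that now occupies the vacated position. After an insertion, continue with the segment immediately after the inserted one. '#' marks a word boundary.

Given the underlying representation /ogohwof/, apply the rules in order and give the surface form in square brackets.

[ohowof]

(1) Intervocalic Lenition: [ogohwof] → [ohohwof]
(2) Preconsonantal h-Deletion: [ohohwof] → [ohowof]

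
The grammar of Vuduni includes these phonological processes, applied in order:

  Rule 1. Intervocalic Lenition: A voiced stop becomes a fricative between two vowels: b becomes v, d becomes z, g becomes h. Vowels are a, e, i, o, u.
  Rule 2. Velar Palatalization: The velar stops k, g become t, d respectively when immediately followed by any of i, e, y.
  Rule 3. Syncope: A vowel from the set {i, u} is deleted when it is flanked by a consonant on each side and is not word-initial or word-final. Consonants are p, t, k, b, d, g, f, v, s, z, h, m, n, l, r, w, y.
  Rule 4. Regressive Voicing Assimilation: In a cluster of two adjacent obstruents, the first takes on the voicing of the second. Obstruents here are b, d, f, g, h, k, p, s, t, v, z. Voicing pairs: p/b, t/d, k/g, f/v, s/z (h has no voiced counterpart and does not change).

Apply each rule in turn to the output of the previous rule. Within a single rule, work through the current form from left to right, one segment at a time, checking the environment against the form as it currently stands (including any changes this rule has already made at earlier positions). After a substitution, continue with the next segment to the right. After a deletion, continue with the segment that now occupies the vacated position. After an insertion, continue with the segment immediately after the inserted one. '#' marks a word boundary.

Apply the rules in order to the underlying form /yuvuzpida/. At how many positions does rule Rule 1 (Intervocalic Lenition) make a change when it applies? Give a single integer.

Rule 1 Intervocalic Lenition: [yuvuzpida] → [yuvuzpiza]
Rule 2 Velar Palatalization: no change — [yuvuzpiza]
Rule 3 Syncope: [yuvuzpiza] → [yvzpza]
Rule 4 Regressive Voicing Assimilation: [yvzpza] → [yvsbza]
Rule Rule 1 changed 1 position(s).

1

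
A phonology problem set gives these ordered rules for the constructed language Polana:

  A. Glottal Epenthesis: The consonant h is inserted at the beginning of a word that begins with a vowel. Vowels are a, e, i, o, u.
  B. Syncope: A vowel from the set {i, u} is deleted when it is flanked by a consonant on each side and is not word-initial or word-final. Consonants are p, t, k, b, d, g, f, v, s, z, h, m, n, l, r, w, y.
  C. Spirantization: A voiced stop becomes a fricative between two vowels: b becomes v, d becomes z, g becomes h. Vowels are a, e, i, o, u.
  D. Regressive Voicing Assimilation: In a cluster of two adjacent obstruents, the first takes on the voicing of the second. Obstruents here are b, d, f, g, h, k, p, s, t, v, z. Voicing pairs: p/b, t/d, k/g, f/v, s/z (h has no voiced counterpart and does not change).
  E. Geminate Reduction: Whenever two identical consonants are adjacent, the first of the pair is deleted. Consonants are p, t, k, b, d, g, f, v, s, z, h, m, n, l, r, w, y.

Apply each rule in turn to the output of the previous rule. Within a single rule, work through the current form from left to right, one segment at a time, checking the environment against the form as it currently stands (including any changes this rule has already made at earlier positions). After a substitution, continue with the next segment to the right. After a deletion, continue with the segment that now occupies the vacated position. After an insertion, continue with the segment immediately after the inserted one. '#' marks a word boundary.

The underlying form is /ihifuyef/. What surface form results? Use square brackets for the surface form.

[hfyef]

A Glottal Epenthesis: [ihifuyef] → [hihifuyef]
B Syncope: [hihifuyef] → [hhfyef]
C Spirantization: no change — [hhfyef]
D Regressive Voicing Assimilation: no change — [hhfyef]
E Geminate Reduction: [hhfyef] → [hfyef]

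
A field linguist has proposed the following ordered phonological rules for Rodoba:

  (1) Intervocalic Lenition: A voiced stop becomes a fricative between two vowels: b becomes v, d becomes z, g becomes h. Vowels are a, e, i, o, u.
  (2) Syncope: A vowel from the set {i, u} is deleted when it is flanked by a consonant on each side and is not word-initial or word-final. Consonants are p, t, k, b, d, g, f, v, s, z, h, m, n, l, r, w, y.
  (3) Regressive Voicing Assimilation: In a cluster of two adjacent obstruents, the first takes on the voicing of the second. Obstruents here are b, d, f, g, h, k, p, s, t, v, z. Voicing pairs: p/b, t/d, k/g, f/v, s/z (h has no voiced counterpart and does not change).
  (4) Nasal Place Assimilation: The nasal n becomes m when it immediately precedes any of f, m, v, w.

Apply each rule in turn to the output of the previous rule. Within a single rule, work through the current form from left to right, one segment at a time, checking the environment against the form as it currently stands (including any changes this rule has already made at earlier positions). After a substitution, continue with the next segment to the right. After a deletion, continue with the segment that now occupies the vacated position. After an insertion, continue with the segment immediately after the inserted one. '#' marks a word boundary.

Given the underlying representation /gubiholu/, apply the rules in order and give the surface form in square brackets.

(1) Intervocalic Lenition: [gubiholu] → [guviholu]
(2) Syncope: [guviholu] → [gvholu]
(3) Regressive Voicing Assimilation: [gvholu] → [gfholu]
(4) Nasal Place Assimilation: no change — [gfholu]

[gfholu]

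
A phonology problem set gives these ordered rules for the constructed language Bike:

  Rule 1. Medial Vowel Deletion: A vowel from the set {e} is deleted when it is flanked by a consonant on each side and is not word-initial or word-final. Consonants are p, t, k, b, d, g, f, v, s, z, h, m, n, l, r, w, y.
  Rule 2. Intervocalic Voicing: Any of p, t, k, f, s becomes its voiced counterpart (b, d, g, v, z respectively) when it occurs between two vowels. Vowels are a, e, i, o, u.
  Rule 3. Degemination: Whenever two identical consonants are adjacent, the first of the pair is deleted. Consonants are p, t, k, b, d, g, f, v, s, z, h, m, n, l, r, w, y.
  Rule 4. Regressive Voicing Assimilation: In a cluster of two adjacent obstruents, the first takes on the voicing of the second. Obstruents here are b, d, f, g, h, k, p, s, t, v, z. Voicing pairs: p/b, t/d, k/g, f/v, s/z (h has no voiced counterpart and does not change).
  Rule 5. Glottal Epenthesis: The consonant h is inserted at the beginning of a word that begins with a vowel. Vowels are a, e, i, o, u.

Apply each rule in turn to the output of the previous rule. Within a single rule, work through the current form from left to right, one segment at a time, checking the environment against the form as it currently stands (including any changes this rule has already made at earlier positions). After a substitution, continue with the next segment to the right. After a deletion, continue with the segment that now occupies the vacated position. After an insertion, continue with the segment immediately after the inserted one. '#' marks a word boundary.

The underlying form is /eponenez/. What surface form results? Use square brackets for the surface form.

Rule 1 Medial Vowel Deletion: [eponenez] → [eponnz]
Rule 2 Intervocalic Voicing: [eponnz] → [ebonnz]
Rule 3 Degemination: [ebonnz] → [ebonz]
Rule 4 Regressive Voicing Assimilation: no change — [ebonz]
Rule 5 Glottal Epenthesis: [ebonz] → [hebonz]

[hebonz]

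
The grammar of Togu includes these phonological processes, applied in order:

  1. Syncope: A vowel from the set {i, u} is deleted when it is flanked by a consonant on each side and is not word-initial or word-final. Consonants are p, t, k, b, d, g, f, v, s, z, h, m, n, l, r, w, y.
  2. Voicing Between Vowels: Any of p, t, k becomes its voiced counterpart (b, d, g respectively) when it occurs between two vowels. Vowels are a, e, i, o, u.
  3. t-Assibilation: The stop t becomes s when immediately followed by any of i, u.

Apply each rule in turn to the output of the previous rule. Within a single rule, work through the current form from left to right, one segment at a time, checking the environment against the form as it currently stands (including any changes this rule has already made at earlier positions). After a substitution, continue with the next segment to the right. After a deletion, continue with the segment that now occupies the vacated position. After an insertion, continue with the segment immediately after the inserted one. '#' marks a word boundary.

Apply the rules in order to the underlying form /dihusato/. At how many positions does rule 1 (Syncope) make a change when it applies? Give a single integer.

2

1 Syncope: [dihusato] → [dhsato]
2 Voicing Between Vowels: [dhsato] → [dhsado]
3 t-Assibilation: no change — [dhsado]
Rule 1 changed 2 position(s).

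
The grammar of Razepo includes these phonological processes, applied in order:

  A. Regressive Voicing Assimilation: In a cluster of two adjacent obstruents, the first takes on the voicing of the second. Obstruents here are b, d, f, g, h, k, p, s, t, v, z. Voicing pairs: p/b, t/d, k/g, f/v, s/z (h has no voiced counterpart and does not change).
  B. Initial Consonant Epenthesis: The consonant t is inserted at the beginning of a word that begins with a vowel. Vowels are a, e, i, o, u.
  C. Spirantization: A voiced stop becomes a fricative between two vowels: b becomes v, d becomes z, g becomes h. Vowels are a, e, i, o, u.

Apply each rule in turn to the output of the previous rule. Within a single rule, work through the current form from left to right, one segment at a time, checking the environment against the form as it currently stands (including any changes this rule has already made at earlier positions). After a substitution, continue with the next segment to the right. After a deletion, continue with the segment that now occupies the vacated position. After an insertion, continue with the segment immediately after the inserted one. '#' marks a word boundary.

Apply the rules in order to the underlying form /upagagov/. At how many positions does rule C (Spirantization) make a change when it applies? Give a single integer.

2

A Regressive Voicing Assimilation: no change — [upagagov]
B Initial Consonant Epenthesis: [upagagov] → [tupagagov]
C Spirantization: [tupagagov] → [tupahahov]
Rule C changed 2 position(s).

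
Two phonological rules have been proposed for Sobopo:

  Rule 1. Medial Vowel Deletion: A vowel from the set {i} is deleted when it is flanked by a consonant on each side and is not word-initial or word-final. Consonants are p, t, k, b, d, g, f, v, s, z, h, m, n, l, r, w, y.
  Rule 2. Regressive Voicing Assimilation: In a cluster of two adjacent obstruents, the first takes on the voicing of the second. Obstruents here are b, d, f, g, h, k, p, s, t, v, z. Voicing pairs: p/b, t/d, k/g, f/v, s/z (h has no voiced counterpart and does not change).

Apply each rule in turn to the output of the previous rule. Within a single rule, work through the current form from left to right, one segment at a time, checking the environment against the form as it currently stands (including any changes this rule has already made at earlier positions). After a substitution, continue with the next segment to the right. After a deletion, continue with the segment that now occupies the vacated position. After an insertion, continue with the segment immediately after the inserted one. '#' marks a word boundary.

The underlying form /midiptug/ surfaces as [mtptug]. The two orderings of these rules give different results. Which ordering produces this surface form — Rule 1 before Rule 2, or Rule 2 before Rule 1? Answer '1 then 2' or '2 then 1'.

1 then 2

Order 1 then 2:
  1 Medial Vowel Deletion: [midiptug] → [mdptug]
  2 Regressive Voicing Assimilation: [mdptug] → [mtptug]
  result: [mtptug]
Order 2 then 1:
  2 Regressive Voicing Assimilation: no change — [midiptug]
  1 Medial Vowel Deletion: [midiptug] → [mdptug]
  result: [mdptug]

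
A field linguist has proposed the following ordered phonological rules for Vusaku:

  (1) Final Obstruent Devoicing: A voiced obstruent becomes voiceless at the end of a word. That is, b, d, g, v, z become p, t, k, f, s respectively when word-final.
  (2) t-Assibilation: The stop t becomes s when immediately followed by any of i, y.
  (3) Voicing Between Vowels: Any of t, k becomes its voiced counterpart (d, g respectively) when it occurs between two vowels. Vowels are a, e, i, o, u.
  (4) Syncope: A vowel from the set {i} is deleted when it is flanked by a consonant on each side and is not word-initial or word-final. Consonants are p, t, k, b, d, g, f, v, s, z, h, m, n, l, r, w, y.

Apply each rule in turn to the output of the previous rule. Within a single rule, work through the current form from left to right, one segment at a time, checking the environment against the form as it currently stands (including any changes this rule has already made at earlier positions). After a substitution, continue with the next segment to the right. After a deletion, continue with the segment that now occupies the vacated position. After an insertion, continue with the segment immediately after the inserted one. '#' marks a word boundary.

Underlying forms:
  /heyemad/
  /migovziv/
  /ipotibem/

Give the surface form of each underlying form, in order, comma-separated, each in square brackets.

/heyemad/:
  (1) Final Obstruent Devoicing: [heyemad] → [heyemat]
  (2) t-Assibilation: no change — [heyemat]
  (3) Voicing Between Vowels: no change — [heyemat]
  (4) Syncope: no change — [heyemat]
/migovziv/:
  (1) Final Obstruent Devoicing: [migovziv] → [migovzif]
  (2) t-Assibilation: no change — [migovzif]
  (3) Voicing Between Vowels: no change — [migovzif]
  (4) Syncope: [migovzif] → [mgovzf]
/ipotibem/:
  (1) Final Obstruent Devoicing: no change — [ipotibem]
  (2) t-Assibilation: [ipotibem] → [iposibem]
  (3) Voicing Between Vowels: no change — [iposibem]
  (4) Syncope: [iposibem] → [iposbem]

[heyemat], [mgovzf], [iposbem]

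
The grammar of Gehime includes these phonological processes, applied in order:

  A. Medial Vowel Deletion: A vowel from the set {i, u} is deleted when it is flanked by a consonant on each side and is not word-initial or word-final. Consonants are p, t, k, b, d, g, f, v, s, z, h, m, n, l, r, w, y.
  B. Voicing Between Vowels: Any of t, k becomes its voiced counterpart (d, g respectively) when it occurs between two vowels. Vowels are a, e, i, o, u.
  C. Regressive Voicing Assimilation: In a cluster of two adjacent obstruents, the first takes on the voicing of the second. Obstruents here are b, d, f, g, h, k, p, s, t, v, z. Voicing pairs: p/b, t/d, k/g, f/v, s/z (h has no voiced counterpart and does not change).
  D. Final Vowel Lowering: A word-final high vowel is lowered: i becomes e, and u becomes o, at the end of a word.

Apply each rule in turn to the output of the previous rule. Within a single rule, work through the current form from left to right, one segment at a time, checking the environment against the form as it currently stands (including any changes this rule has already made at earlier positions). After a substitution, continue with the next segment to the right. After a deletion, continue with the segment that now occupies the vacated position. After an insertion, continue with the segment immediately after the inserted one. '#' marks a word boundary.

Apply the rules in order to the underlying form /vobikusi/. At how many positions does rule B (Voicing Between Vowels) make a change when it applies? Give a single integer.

0

A Medial Vowel Deletion: [vobikusi] → [vobksi]
B Voicing Between Vowels: no change — [vobksi]
C Regressive Voicing Assimilation: [vobksi] → [vopksi]
D Final Vowel Lowering: [vopksi] → [vopkse]
Rule B changed 0 position(s).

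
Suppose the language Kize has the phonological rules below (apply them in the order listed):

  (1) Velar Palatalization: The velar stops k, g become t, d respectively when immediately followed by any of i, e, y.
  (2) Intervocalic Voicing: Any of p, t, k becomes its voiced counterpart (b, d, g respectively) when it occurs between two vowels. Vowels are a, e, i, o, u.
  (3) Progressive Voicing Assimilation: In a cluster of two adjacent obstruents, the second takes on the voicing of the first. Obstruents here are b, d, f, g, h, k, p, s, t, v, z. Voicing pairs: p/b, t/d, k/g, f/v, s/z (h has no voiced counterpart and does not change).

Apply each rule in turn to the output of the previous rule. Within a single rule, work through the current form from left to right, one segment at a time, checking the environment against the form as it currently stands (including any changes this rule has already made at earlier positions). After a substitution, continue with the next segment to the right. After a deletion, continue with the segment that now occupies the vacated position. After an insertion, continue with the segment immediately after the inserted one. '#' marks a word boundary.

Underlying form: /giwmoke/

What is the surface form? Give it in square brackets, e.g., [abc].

[diwmode]

(1) Velar Palatalization: [giwmoke] → [diwmote]
(2) Intervocalic Voicing: [diwmote] → [diwmode]
(3) Progressive Voicing Assimilation: no change — [diwmode]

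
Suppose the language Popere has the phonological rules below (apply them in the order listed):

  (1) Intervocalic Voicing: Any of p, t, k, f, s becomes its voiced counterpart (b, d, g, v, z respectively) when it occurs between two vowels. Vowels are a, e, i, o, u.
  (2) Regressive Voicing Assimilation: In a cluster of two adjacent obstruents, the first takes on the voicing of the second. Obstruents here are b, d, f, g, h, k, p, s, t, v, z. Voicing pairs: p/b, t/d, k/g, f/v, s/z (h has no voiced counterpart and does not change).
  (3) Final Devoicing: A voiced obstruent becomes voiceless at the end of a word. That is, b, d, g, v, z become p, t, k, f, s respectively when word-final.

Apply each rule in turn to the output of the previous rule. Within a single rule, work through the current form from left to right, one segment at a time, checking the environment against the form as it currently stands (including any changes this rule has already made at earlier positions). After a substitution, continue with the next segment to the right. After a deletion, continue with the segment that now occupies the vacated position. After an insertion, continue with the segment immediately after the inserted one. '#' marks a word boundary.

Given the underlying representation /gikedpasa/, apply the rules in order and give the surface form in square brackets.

(1) Intervocalic Voicing: [gikedpasa] → [gigedpaza]
(2) Regressive Voicing Assimilation: [gigedpaza] → [gigetpaza]
(3) Final Devoicing: no change — [gigetpaza]

[gigetpaza]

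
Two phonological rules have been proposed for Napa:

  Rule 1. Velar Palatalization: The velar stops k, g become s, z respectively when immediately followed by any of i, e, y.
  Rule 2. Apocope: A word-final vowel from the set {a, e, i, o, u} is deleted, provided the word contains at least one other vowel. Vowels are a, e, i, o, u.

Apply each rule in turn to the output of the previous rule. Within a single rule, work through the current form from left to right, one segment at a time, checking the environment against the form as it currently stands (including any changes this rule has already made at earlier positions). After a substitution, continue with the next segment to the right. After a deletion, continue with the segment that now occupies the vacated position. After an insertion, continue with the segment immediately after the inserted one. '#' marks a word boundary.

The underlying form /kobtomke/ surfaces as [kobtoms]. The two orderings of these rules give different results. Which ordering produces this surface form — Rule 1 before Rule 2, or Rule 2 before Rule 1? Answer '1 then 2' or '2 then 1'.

1 then 2

Order 1 then 2:
  1 Velar Palatalization: [kobtomke] → [kobtomse]
  2 Apocope: [kobtomse] → [kobtoms]
  result: [kobtoms]
Order 2 then 1:
  2 Apocope: [kobtomke] → [kobtomk]
  1 Velar Palatalization: no change — [kobtomk]
  result: [kobtomk]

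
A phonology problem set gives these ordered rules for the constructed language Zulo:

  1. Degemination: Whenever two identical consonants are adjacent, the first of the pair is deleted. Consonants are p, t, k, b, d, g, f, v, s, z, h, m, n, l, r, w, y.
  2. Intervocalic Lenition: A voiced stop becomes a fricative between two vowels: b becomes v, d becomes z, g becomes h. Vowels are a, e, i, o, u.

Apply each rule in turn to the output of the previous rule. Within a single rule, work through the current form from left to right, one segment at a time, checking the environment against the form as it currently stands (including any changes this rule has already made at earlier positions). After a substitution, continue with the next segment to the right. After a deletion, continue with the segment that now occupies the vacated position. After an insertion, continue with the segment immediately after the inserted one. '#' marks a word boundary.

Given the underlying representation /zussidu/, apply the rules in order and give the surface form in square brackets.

1 Degemination: [zussidu] → [zusidu]
2 Intervocalic Lenition: [zusidu] → [zusizu]

[zusizu]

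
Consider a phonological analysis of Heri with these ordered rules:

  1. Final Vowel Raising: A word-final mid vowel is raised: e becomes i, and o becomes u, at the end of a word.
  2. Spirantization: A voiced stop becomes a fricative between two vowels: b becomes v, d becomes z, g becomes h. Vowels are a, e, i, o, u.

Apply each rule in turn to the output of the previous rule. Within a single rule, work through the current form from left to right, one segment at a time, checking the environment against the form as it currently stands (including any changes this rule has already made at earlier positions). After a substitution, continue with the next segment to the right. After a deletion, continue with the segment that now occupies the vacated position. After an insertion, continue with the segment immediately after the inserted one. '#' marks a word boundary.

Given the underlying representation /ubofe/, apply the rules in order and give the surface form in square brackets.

1 Final Vowel Raising: [ubofe] → [ubofi]
2 Spirantization: [ubofi] → [uvofi]

[uvofi]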